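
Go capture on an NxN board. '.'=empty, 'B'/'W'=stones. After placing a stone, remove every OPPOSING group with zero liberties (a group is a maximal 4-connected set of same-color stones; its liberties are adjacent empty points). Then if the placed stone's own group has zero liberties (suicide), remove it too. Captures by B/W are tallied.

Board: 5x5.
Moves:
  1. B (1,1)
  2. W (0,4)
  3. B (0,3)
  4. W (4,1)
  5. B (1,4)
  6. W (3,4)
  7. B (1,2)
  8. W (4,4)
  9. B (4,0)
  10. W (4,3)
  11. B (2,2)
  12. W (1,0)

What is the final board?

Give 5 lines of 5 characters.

Answer: ...B.
WBB.B
..B..
....W
BW.WW

Derivation:
Move 1: B@(1,1) -> caps B=0 W=0
Move 2: W@(0,4) -> caps B=0 W=0
Move 3: B@(0,3) -> caps B=0 W=0
Move 4: W@(4,1) -> caps B=0 W=0
Move 5: B@(1,4) -> caps B=1 W=0
Move 6: W@(3,4) -> caps B=1 W=0
Move 7: B@(1,2) -> caps B=1 W=0
Move 8: W@(4,4) -> caps B=1 W=0
Move 9: B@(4,0) -> caps B=1 W=0
Move 10: W@(4,3) -> caps B=1 W=0
Move 11: B@(2,2) -> caps B=1 W=0
Move 12: W@(1,0) -> caps B=1 W=0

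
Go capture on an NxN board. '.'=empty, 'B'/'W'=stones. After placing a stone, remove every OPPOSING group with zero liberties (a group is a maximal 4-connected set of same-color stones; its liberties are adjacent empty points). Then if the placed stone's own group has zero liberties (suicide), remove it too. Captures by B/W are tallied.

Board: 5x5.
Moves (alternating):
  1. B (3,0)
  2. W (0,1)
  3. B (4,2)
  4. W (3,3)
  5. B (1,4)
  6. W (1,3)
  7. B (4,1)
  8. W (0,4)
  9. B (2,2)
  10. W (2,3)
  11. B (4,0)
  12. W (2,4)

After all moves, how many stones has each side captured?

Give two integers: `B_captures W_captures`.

Move 1: B@(3,0) -> caps B=0 W=0
Move 2: W@(0,1) -> caps B=0 W=0
Move 3: B@(4,2) -> caps B=0 W=0
Move 4: W@(3,3) -> caps B=0 W=0
Move 5: B@(1,4) -> caps B=0 W=0
Move 6: W@(1,3) -> caps B=0 W=0
Move 7: B@(4,1) -> caps B=0 W=0
Move 8: W@(0,4) -> caps B=0 W=0
Move 9: B@(2,2) -> caps B=0 W=0
Move 10: W@(2,3) -> caps B=0 W=0
Move 11: B@(4,0) -> caps B=0 W=0
Move 12: W@(2,4) -> caps B=0 W=1

Answer: 0 1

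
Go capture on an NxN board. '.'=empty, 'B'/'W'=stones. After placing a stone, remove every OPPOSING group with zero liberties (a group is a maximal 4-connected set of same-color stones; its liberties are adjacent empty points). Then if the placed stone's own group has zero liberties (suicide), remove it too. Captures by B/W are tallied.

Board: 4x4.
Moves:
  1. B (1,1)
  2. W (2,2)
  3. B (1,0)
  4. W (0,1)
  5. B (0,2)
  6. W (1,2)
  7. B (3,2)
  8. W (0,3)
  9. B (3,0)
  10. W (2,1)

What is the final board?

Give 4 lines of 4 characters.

Answer: .W.W
BBW.
.WW.
B.B.

Derivation:
Move 1: B@(1,1) -> caps B=0 W=0
Move 2: W@(2,2) -> caps B=0 W=0
Move 3: B@(1,0) -> caps B=0 W=0
Move 4: W@(0,1) -> caps B=0 W=0
Move 5: B@(0,2) -> caps B=0 W=0
Move 6: W@(1,2) -> caps B=0 W=0
Move 7: B@(3,2) -> caps B=0 W=0
Move 8: W@(0,3) -> caps B=0 W=1
Move 9: B@(3,0) -> caps B=0 W=1
Move 10: W@(2,1) -> caps B=0 W=1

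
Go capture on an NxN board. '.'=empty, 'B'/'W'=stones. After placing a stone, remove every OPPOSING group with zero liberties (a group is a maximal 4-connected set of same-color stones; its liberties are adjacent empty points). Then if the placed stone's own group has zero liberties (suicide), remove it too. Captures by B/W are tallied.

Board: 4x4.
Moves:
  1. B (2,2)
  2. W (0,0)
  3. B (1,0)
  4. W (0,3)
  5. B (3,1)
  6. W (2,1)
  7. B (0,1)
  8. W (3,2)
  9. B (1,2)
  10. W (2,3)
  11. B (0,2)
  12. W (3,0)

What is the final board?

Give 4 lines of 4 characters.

Move 1: B@(2,2) -> caps B=0 W=0
Move 2: W@(0,0) -> caps B=0 W=0
Move 3: B@(1,0) -> caps B=0 W=0
Move 4: W@(0,3) -> caps B=0 W=0
Move 5: B@(3,1) -> caps B=0 W=0
Move 6: W@(2,1) -> caps B=0 W=0
Move 7: B@(0,1) -> caps B=1 W=0
Move 8: W@(3,2) -> caps B=1 W=0
Move 9: B@(1,2) -> caps B=1 W=0
Move 10: W@(2,3) -> caps B=1 W=0
Move 11: B@(0,2) -> caps B=1 W=0
Move 12: W@(3,0) -> caps B=1 W=1

Answer: .BBW
B.B.
.WBW
W.W.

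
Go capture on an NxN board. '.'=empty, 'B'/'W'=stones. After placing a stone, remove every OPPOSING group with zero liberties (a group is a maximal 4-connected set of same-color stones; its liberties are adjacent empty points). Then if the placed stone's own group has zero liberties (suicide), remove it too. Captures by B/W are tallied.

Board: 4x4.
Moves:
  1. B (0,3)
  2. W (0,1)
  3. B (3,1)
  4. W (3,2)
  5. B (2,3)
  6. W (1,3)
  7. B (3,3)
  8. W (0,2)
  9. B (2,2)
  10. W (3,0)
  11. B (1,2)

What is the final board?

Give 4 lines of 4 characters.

Answer: .WW.
..BW
..BB
WB.B

Derivation:
Move 1: B@(0,3) -> caps B=0 W=0
Move 2: W@(0,1) -> caps B=0 W=0
Move 3: B@(3,1) -> caps B=0 W=0
Move 4: W@(3,2) -> caps B=0 W=0
Move 5: B@(2,3) -> caps B=0 W=0
Move 6: W@(1,3) -> caps B=0 W=0
Move 7: B@(3,3) -> caps B=0 W=0
Move 8: W@(0,2) -> caps B=0 W=1
Move 9: B@(2,2) -> caps B=1 W=1
Move 10: W@(3,0) -> caps B=1 W=1
Move 11: B@(1,2) -> caps B=1 W=1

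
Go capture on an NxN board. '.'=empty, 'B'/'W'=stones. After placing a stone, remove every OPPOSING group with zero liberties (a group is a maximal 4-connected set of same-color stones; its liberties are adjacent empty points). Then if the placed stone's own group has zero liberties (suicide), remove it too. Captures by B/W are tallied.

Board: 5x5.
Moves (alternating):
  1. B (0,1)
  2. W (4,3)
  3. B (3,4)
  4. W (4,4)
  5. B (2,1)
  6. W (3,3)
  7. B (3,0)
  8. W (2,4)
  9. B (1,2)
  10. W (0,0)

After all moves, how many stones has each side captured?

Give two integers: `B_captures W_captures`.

Move 1: B@(0,1) -> caps B=0 W=0
Move 2: W@(4,3) -> caps B=0 W=0
Move 3: B@(3,4) -> caps B=0 W=0
Move 4: W@(4,4) -> caps B=0 W=0
Move 5: B@(2,1) -> caps B=0 W=0
Move 6: W@(3,3) -> caps B=0 W=0
Move 7: B@(3,0) -> caps B=0 W=0
Move 8: W@(2,4) -> caps B=0 W=1
Move 9: B@(1,2) -> caps B=0 W=1
Move 10: W@(0,0) -> caps B=0 W=1

Answer: 0 1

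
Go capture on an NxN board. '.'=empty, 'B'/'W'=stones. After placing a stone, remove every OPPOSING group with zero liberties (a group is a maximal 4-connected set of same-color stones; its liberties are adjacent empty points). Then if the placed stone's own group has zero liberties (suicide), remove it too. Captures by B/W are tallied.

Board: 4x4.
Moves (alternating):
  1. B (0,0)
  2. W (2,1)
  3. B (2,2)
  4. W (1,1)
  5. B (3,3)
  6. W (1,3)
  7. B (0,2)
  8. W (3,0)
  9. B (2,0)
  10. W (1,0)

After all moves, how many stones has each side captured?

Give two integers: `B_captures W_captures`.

Answer: 0 1

Derivation:
Move 1: B@(0,0) -> caps B=0 W=0
Move 2: W@(2,1) -> caps B=0 W=0
Move 3: B@(2,2) -> caps B=0 W=0
Move 4: W@(1,1) -> caps B=0 W=0
Move 5: B@(3,3) -> caps B=0 W=0
Move 6: W@(1,3) -> caps B=0 W=0
Move 7: B@(0,2) -> caps B=0 W=0
Move 8: W@(3,0) -> caps B=0 W=0
Move 9: B@(2,0) -> caps B=0 W=0
Move 10: W@(1,0) -> caps B=0 W=1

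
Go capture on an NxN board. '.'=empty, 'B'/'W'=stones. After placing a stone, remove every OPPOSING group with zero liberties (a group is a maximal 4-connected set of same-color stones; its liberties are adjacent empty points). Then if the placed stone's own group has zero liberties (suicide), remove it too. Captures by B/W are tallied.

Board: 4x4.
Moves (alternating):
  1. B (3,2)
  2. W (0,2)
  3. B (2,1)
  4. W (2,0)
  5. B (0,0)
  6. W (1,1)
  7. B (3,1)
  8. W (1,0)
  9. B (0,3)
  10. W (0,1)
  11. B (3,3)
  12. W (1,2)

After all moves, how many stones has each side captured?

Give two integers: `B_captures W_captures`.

Answer: 0 1

Derivation:
Move 1: B@(3,2) -> caps B=0 W=0
Move 2: W@(0,2) -> caps B=0 W=0
Move 3: B@(2,1) -> caps B=0 W=0
Move 4: W@(2,0) -> caps B=0 W=0
Move 5: B@(0,0) -> caps B=0 W=0
Move 6: W@(1,1) -> caps B=0 W=0
Move 7: B@(3,1) -> caps B=0 W=0
Move 8: W@(1,0) -> caps B=0 W=0
Move 9: B@(0,3) -> caps B=0 W=0
Move 10: W@(0,1) -> caps B=0 W=1
Move 11: B@(3,3) -> caps B=0 W=1
Move 12: W@(1,2) -> caps B=0 W=1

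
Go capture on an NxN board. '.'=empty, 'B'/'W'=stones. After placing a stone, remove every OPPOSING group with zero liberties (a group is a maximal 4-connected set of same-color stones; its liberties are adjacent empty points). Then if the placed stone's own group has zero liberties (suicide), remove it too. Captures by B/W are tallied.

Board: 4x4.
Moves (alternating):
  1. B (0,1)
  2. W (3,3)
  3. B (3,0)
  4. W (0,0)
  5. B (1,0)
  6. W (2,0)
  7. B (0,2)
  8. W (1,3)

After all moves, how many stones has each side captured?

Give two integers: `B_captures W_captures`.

Answer: 1 0

Derivation:
Move 1: B@(0,1) -> caps B=0 W=0
Move 2: W@(3,3) -> caps B=0 W=0
Move 3: B@(3,0) -> caps B=0 W=0
Move 4: W@(0,0) -> caps B=0 W=0
Move 5: B@(1,0) -> caps B=1 W=0
Move 6: W@(2,0) -> caps B=1 W=0
Move 7: B@(0,2) -> caps B=1 W=0
Move 8: W@(1,3) -> caps B=1 W=0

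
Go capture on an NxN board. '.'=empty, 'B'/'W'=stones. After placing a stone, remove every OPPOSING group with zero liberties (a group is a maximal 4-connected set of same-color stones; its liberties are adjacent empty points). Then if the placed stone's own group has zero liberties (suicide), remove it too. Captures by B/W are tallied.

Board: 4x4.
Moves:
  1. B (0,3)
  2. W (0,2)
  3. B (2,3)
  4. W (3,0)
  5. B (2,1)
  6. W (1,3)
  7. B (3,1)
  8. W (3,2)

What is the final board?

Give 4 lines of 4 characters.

Move 1: B@(0,3) -> caps B=0 W=0
Move 2: W@(0,2) -> caps B=0 W=0
Move 3: B@(2,3) -> caps B=0 W=0
Move 4: W@(3,0) -> caps B=0 W=0
Move 5: B@(2,1) -> caps B=0 W=0
Move 6: W@(1,3) -> caps B=0 W=1
Move 7: B@(3,1) -> caps B=0 W=1
Move 8: W@(3,2) -> caps B=0 W=1

Answer: ..W.
...W
.B.B
WBW.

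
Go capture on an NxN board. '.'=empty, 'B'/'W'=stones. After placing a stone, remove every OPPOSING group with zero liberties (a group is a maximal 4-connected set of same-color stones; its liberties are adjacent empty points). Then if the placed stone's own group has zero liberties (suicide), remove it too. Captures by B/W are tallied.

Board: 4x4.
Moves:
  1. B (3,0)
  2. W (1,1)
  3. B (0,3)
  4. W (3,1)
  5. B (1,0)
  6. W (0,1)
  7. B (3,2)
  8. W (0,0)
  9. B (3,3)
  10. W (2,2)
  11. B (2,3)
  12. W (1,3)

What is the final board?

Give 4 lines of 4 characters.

Move 1: B@(3,0) -> caps B=0 W=0
Move 2: W@(1,1) -> caps B=0 W=0
Move 3: B@(0,3) -> caps B=0 W=0
Move 4: W@(3,1) -> caps B=0 W=0
Move 5: B@(1,0) -> caps B=0 W=0
Move 6: W@(0,1) -> caps B=0 W=0
Move 7: B@(3,2) -> caps B=0 W=0
Move 8: W@(0,0) -> caps B=0 W=0
Move 9: B@(3,3) -> caps B=0 W=0
Move 10: W@(2,2) -> caps B=0 W=0
Move 11: B@(2,3) -> caps B=0 W=0
Move 12: W@(1,3) -> caps B=0 W=3

Answer: WW.B
BW.W
..W.
BW..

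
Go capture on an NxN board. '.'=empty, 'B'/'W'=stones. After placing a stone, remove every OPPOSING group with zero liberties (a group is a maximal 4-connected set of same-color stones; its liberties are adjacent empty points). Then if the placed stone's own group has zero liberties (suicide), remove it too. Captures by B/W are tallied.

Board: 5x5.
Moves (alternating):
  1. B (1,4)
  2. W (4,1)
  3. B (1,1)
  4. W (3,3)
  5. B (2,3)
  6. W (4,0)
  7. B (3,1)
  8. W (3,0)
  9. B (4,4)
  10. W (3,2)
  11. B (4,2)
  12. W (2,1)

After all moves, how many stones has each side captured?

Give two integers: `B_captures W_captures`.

Move 1: B@(1,4) -> caps B=0 W=0
Move 2: W@(4,1) -> caps B=0 W=0
Move 3: B@(1,1) -> caps B=0 W=0
Move 4: W@(3,3) -> caps B=0 W=0
Move 5: B@(2,3) -> caps B=0 W=0
Move 6: W@(4,0) -> caps B=0 W=0
Move 7: B@(3,1) -> caps B=0 W=0
Move 8: W@(3,0) -> caps B=0 W=0
Move 9: B@(4,4) -> caps B=0 W=0
Move 10: W@(3,2) -> caps B=0 W=0
Move 11: B@(4,2) -> caps B=0 W=0
Move 12: W@(2,1) -> caps B=0 W=1

Answer: 0 1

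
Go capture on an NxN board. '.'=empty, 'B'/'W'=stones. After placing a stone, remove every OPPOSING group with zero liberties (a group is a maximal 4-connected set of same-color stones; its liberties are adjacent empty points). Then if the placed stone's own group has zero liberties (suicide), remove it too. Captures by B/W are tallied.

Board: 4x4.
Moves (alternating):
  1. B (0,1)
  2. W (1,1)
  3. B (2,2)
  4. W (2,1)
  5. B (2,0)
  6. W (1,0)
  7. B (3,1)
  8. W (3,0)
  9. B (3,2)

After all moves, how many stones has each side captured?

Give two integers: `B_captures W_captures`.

Move 1: B@(0,1) -> caps B=0 W=0
Move 2: W@(1,1) -> caps B=0 W=0
Move 3: B@(2,2) -> caps B=0 W=0
Move 4: W@(2,1) -> caps B=0 W=0
Move 5: B@(2,0) -> caps B=0 W=0
Move 6: W@(1,0) -> caps B=0 W=0
Move 7: B@(3,1) -> caps B=0 W=0
Move 8: W@(3,0) -> caps B=0 W=1
Move 9: B@(3,2) -> caps B=0 W=1

Answer: 0 1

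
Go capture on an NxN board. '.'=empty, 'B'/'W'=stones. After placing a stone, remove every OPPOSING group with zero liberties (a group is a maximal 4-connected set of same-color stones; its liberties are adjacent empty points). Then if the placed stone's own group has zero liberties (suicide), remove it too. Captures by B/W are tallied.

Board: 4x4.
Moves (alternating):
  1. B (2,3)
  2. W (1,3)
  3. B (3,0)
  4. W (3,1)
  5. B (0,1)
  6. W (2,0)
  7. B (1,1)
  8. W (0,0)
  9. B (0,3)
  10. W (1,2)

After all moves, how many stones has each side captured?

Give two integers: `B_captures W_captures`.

Move 1: B@(2,3) -> caps B=0 W=0
Move 2: W@(1,3) -> caps B=0 W=0
Move 3: B@(3,0) -> caps B=0 W=0
Move 4: W@(3,1) -> caps B=0 W=0
Move 5: B@(0,1) -> caps B=0 W=0
Move 6: W@(2,0) -> caps B=0 W=1
Move 7: B@(1,1) -> caps B=0 W=1
Move 8: W@(0,0) -> caps B=0 W=1
Move 9: B@(0,3) -> caps B=0 W=1
Move 10: W@(1,2) -> caps B=0 W=1

Answer: 0 1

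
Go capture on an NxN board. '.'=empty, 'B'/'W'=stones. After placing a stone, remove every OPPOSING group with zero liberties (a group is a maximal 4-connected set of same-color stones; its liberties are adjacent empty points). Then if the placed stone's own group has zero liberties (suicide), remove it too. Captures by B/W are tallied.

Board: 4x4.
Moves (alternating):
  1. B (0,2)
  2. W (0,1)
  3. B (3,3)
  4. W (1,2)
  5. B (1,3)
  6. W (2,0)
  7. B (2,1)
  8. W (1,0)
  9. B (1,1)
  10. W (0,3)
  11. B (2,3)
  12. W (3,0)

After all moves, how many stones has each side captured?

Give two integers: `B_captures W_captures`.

Answer: 0 1

Derivation:
Move 1: B@(0,2) -> caps B=0 W=0
Move 2: W@(0,1) -> caps B=0 W=0
Move 3: B@(3,3) -> caps B=0 W=0
Move 4: W@(1,2) -> caps B=0 W=0
Move 5: B@(1,3) -> caps B=0 W=0
Move 6: W@(2,0) -> caps B=0 W=0
Move 7: B@(2,1) -> caps B=0 W=0
Move 8: W@(1,0) -> caps B=0 W=0
Move 9: B@(1,1) -> caps B=0 W=0
Move 10: W@(0,3) -> caps B=0 W=1
Move 11: B@(2,3) -> caps B=0 W=1
Move 12: W@(3,0) -> caps B=0 W=1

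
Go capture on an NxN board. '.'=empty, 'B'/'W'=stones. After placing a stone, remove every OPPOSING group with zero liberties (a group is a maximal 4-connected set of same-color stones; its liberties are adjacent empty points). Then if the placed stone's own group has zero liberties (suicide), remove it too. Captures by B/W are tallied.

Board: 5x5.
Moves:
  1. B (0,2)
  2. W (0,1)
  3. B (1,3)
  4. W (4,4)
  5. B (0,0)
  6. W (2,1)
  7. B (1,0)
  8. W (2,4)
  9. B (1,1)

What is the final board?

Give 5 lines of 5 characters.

Move 1: B@(0,2) -> caps B=0 W=0
Move 2: W@(0,1) -> caps B=0 W=0
Move 3: B@(1,3) -> caps B=0 W=0
Move 4: W@(4,4) -> caps B=0 W=0
Move 5: B@(0,0) -> caps B=0 W=0
Move 6: W@(2,1) -> caps B=0 W=0
Move 7: B@(1,0) -> caps B=0 W=0
Move 8: W@(2,4) -> caps B=0 W=0
Move 9: B@(1,1) -> caps B=1 W=0

Answer: B.B..
BB.B.
.W..W
.....
....W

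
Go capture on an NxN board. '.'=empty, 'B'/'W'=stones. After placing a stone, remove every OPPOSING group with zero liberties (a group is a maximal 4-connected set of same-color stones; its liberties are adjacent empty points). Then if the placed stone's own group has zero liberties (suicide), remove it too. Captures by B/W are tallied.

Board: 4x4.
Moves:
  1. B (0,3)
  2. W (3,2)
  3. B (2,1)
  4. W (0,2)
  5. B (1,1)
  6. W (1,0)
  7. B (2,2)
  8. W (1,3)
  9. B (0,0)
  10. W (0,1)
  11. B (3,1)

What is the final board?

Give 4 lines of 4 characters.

Move 1: B@(0,3) -> caps B=0 W=0
Move 2: W@(3,2) -> caps B=0 W=0
Move 3: B@(2,1) -> caps B=0 W=0
Move 4: W@(0,2) -> caps B=0 W=0
Move 5: B@(1,1) -> caps B=0 W=0
Move 6: W@(1,0) -> caps B=0 W=0
Move 7: B@(2,2) -> caps B=0 W=0
Move 8: W@(1,3) -> caps B=0 W=1
Move 9: B@(0,0) -> caps B=0 W=1
Move 10: W@(0,1) -> caps B=0 W=2
Move 11: B@(3,1) -> caps B=0 W=2

Answer: .WW.
WB.W
.BB.
.BW.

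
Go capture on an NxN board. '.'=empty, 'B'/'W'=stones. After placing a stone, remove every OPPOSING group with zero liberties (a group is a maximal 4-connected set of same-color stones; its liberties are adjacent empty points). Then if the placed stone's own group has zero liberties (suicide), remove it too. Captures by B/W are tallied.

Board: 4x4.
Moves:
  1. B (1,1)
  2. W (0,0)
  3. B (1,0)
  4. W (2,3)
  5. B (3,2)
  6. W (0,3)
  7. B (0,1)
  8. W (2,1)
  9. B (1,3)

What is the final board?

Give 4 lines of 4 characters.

Move 1: B@(1,1) -> caps B=0 W=0
Move 2: W@(0,0) -> caps B=0 W=0
Move 3: B@(1,0) -> caps B=0 W=0
Move 4: W@(2,3) -> caps B=0 W=0
Move 5: B@(3,2) -> caps B=0 W=0
Move 6: W@(0,3) -> caps B=0 W=0
Move 7: B@(0,1) -> caps B=1 W=0
Move 8: W@(2,1) -> caps B=1 W=0
Move 9: B@(1,3) -> caps B=1 W=0

Answer: .B.W
BB.B
.W.W
..B.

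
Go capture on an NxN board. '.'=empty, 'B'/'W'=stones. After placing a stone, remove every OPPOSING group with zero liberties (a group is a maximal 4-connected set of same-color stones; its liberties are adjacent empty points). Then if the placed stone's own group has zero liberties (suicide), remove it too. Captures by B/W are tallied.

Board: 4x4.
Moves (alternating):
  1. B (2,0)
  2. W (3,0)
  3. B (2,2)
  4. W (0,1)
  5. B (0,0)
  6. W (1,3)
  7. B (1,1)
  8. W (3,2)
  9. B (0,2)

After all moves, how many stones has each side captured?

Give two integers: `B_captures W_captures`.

Answer: 1 0

Derivation:
Move 1: B@(2,0) -> caps B=0 W=0
Move 2: W@(3,0) -> caps B=0 W=0
Move 3: B@(2,2) -> caps B=0 W=0
Move 4: W@(0,1) -> caps B=0 W=0
Move 5: B@(0,0) -> caps B=0 W=0
Move 6: W@(1,3) -> caps B=0 W=0
Move 7: B@(1,1) -> caps B=0 W=0
Move 8: W@(3,2) -> caps B=0 W=0
Move 9: B@(0,2) -> caps B=1 W=0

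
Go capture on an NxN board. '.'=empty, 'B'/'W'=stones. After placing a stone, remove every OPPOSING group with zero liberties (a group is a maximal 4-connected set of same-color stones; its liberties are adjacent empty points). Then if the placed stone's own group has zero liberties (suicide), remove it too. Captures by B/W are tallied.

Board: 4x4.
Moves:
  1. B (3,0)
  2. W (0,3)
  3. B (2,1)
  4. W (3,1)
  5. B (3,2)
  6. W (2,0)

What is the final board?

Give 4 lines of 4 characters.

Answer: ...W
....
WB..
B.B.

Derivation:
Move 1: B@(3,0) -> caps B=0 W=0
Move 2: W@(0,3) -> caps B=0 W=0
Move 3: B@(2,1) -> caps B=0 W=0
Move 4: W@(3,1) -> caps B=0 W=0
Move 5: B@(3,2) -> caps B=1 W=0
Move 6: W@(2,0) -> caps B=1 W=0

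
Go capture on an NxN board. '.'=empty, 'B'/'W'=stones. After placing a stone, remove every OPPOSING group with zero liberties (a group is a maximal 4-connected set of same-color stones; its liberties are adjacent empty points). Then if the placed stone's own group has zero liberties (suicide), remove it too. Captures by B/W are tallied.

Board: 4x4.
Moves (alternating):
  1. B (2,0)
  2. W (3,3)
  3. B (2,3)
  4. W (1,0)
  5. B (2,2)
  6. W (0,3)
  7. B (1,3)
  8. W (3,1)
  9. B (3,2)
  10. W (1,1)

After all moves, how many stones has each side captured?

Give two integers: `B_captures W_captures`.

Move 1: B@(2,0) -> caps B=0 W=0
Move 2: W@(3,3) -> caps B=0 W=0
Move 3: B@(2,3) -> caps B=0 W=0
Move 4: W@(1,0) -> caps B=0 W=0
Move 5: B@(2,2) -> caps B=0 W=0
Move 6: W@(0,3) -> caps B=0 W=0
Move 7: B@(1,3) -> caps B=0 W=0
Move 8: W@(3,1) -> caps B=0 W=0
Move 9: B@(3,2) -> caps B=1 W=0
Move 10: W@(1,1) -> caps B=1 W=0

Answer: 1 0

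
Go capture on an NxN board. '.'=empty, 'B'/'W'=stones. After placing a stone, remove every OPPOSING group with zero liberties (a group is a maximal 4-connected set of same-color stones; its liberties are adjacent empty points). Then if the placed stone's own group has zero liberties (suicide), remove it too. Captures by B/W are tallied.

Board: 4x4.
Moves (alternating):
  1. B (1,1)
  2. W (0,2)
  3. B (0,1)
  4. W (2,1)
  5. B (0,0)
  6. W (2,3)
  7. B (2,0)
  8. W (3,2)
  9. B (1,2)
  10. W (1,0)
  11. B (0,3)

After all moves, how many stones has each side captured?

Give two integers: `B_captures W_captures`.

Answer: 1 0

Derivation:
Move 1: B@(1,1) -> caps B=0 W=0
Move 2: W@(0,2) -> caps B=0 W=0
Move 3: B@(0,1) -> caps B=0 W=0
Move 4: W@(2,1) -> caps B=0 W=0
Move 5: B@(0,0) -> caps B=0 W=0
Move 6: W@(2,3) -> caps B=0 W=0
Move 7: B@(2,0) -> caps B=0 W=0
Move 8: W@(3,2) -> caps B=0 W=0
Move 9: B@(1,2) -> caps B=0 W=0
Move 10: W@(1,0) -> caps B=0 W=0
Move 11: B@(0,3) -> caps B=1 W=0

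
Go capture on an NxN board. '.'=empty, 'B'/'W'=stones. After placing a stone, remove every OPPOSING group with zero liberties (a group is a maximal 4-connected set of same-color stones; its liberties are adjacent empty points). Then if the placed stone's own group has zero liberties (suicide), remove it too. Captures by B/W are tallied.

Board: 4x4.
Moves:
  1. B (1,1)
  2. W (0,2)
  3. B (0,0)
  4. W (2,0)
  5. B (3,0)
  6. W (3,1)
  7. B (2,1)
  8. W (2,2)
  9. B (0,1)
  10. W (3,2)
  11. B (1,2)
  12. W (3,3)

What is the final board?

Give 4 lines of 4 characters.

Answer: BBW.
.BB.
WBW.
.WWW

Derivation:
Move 1: B@(1,1) -> caps B=0 W=0
Move 2: W@(0,2) -> caps B=0 W=0
Move 3: B@(0,0) -> caps B=0 W=0
Move 4: W@(2,0) -> caps B=0 W=0
Move 5: B@(3,0) -> caps B=0 W=0
Move 6: W@(3,1) -> caps B=0 W=1
Move 7: B@(2,1) -> caps B=0 W=1
Move 8: W@(2,2) -> caps B=0 W=1
Move 9: B@(0,1) -> caps B=0 W=1
Move 10: W@(3,2) -> caps B=0 W=1
Move 11: B@(1,2) -> caps B=0 W=1
Move 12: W@(3,3) -> caps B=0 W=1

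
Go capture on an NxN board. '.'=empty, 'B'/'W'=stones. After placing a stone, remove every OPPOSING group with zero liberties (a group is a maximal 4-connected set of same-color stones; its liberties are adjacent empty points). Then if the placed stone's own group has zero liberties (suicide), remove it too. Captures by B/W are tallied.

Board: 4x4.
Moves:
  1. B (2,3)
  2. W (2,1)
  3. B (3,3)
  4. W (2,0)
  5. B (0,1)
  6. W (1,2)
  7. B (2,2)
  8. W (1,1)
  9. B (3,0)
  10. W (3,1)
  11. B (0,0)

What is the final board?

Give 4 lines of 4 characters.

Answer: BB..
.WW.
WWBB
.W.B

Derivation:
Move 1: B@(2,3) -> caps B=0 W=0
Move 2: W@(2,1) -> caps B=0 W=0
Move 3: B@(3,3) -> caps B=0 W=0
Move 4: W@(2,0) -> caps B=0 W=0
Move 5: B@(0,1) -> caps B=0 W=0
Move 6: W@(1,2) -> caps B=0 W=0
Move 7: B@(2,2) -> caps B=0 W=0
Move 8: W@(1,1) -> caps B=0 W=0
Move 9: B@(3,0) -> caps B=0 W=0
Move 10: W@(3,1) -> caps B=0 W=1
Move 11: B@(0,0) -> caps B=0 W=1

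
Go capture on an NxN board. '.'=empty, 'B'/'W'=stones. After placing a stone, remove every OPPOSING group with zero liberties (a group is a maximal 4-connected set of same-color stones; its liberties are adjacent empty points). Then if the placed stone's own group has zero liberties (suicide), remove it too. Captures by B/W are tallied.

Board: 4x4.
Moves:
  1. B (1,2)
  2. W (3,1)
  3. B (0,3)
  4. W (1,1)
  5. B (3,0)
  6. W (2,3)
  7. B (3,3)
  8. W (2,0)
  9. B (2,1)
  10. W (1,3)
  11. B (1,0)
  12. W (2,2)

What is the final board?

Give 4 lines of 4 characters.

Answer: ...B
BWBW
W.WW
.W.B

Derivation:
Move 1: B@(1,2) -> caps B=0 W=0
Move 2: W@(3,1) -> caps B=0 W=0
Move 3: B@(0,3) -> caps B=0 W=0
Move 4: W@(1,1) -> caps B=0 W=0
Move 5: B@(3,0) -> caps B=0 W=0
Move 6: W@(2,3) -> caps B=0 W=0
Move 7: B@(3,3) -> caps B=0 W=0
Move 8: W@(2,0) -> caps B=0 W=1
Move 9: B@(2,1) -> caps B=0 W=1
Move 10: W@(1,3) -> caps B=0 W=1
Move 11: B@(1,0) -> caps B=0 W=1
Move 12: W@(2,2) -> caps B=0 W=2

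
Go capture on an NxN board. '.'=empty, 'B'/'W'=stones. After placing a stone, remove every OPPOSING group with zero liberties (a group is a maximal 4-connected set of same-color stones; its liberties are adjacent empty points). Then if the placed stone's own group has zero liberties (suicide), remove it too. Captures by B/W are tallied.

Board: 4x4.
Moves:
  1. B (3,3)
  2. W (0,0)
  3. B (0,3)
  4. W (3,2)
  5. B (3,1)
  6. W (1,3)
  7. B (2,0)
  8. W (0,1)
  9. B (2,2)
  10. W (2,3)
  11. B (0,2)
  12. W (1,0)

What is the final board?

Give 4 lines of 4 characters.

Answer: WWBB
W..W
B.BW
.B.B

Derivation:
Move 1: B@(3,3) -> caps B=0 W=0
Move 2: W@(0,0) -> caps B=0 W=0
Move 3: B@(0,3) -> caps B=0 W=0
Move 4: W@(3,2) -> caps B=0 W=0
Move 5: B@(3,1) -> caps B=0 W=0
Move 6: W@(1,3) -> caps B=0 W=0
Move 7: B@(2,0) -> caps B=0 W=0
Move 8: W@(0,1) -> caps B=0 W=0
Move 9: B@(2,2) -> caps B=1 W=0
Move 10: W@(2,3) -> caps B=1 W=0
Move 11: B@(0,2) -> caps B=1 W=0
Move 12: W@(1,0) -> caps B=1 W=0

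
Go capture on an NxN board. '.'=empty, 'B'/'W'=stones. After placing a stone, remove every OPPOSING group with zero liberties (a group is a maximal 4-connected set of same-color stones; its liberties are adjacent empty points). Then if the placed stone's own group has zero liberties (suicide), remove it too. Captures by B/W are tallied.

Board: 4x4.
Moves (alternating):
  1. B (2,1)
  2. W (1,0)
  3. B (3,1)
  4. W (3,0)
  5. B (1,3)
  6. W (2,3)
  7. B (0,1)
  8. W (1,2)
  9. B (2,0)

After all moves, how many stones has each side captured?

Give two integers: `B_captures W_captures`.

Move 1: B@(2,1) -> caps B=0 W=0
Move 2: W@(1,0) -> caps B=0 W=0
Move 3: B@(3,1) -> caps B=0 W=0
Move 4: W@(3,0) -> caps B=0 W=0
Move 5: B@(1,3) -> caps B=0 W=0
Move 6: W@(2,3) -> caps B=0 W=0
Move 7: B@(0,1) -> caps B=0 W=0
Move 8: W@(1,2) -> caps B=0 W=0
Move 9: B@(2,0) -> caps B=1 W=0

Answer: 1 0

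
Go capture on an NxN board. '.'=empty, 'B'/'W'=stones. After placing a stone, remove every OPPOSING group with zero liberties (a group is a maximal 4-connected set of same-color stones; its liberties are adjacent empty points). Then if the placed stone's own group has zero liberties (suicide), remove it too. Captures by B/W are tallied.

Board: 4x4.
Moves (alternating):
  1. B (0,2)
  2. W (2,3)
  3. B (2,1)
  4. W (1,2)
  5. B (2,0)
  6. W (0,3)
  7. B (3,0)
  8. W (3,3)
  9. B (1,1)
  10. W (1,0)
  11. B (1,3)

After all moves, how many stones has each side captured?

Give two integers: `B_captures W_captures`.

Answer: 1 0

Derivation:
Move 1: B@(0,2) -> caps B=0 W=0
Move 2: W@(2,3) -> caps B=0 W=0
Move 3: B@(2,1) -> caps B=0 W=0
Move 4: W@(1,2) -> caps B=0 W=0
Move 5: B@(2,0) -> caps B=0 W=0
Move 6: W@(0,3) -> caps B=0 W=0
Move 7: B@(3,0) -> caps B=0 W=0
Move 8: W@(3,3) -> caps B=0 W=0
Move 9: B@(1,1) -> caps B=0 W=0
Move 10: W@(1,0) -> caps B=0 W=0
Move 11: B@(1,3) -> caps B=1 W=0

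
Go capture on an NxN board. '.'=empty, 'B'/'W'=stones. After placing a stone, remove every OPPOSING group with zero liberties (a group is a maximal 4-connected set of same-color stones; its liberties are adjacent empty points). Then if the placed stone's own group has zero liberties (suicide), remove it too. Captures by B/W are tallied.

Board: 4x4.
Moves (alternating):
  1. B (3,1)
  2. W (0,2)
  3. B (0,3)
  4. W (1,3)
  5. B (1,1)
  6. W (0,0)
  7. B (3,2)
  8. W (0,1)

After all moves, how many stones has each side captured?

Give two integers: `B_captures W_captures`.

Answer: 0 1

Derivation:
Move 1: B@(3,1) -> caps B=0 W=0
Move 2: W@(0,2) -> caps B=0 W=0
Move 3: B@(0,3) -> caps B=0 W=0
Move 4: W@(1,3) -> caps B=0 W=1
Move 5: B@(1,1) -> caps B=0 W=1
Move 6: W@(0,0) -> caps B=0 W=1
Move 7: B@(3,2) -> caps B=0 W=1
Move 8: W@(0,1) -> caps B=0 W=1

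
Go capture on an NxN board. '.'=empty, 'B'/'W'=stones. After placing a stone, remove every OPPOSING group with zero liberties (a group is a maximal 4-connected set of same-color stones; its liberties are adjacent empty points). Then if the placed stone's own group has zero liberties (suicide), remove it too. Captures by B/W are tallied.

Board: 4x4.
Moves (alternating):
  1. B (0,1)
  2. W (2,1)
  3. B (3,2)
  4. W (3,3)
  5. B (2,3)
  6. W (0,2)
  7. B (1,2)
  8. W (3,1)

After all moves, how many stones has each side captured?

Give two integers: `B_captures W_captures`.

Move 1: B@(0,1) -> caps B=0 W=0
Move 2: W@(2,1) -> caps B=0 W=0
Move 3: B@(3,2) -> caps B=0 W=0
Move 4: W@(3,3) -> caps B=0 W=0
Move 5: B@(2,3) -> caps B=1 W=0
Move 6: W@(0,2) -> caps B=1 W=0
Move 7: B@(1,2) -> caps B=1 W=0
Move 8: W@(3,1) -> caps B=1 W=0

Answer: 1 0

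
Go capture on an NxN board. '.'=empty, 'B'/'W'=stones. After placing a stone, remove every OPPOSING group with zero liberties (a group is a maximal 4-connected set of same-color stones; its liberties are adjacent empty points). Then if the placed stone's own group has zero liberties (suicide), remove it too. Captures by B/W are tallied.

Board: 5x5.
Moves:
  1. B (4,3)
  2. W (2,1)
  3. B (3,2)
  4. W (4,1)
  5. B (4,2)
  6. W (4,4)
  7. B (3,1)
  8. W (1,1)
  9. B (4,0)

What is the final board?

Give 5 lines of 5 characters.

Move 1: B@(4,3) -> caps B=0 W=0
Move 2: W@(2,1) -> caps B=0 W=0
Move 3: B@(3,2) -> caps B=0 W=0
Move 4: W@(4,1) -> caps B=0 W=0
Move 5: B@(4,2) -> caps B=0 W=0
Move 6: W@(4,4) -> caps B=0 W=0
Move 7: B@(3,1) -> caps B=0 W=0
Move 8: W@(1,1) -> caps B=0 W=0
Move 9: B@(4,0) -> caps B=1 W=0

Answer: .....
.W...
.W...
.BB..
B.BBW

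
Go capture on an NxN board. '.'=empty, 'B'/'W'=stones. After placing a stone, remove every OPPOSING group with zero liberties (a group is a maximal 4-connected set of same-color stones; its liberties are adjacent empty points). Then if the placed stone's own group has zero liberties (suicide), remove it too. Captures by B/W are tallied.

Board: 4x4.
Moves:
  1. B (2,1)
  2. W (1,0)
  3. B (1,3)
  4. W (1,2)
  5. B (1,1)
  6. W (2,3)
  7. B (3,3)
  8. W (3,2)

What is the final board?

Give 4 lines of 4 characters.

Move 1: B@(2,1) -> caps B=0 W=0
Move 2: W@(1,0) -> caps B=0 W=0
Move 3: B@(1,3) -> caps B=0 W=0
Move 4: W@(1,2) -> caps B=0 W=0
Move 5: B@(1,1) -> caps B=0 W=0
Move 6: W@(2,3) -> caps B=0 W=0
Move 7: B@(3,3) -> caps B=0 W=0
Move 8: W@(3,2) -> caps B=0 W=1

Answer: ....
WBWB
.B.W
..W.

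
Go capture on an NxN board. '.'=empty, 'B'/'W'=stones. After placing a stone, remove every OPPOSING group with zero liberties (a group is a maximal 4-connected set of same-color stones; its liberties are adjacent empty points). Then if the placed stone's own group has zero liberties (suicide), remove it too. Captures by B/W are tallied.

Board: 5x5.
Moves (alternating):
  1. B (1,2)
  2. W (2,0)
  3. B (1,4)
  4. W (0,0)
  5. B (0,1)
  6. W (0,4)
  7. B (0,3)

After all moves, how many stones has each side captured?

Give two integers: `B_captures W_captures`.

Answer: 1 0

Derivation:
Move 1: B@(1,2) -> caps B=0 W=0
Move 2: W@(2,0) -> caps B=0 W=0
Move 3: B@(1,4) -> caps B=0 W=0
Move 4: W@(0,0) -> caps B=0 W=0
Move 5: B@(0,1) -> caps B=0 W=0
Move 6: W@(0,4) -> caps B=0 W=0
Move 7: B@(0,3) -> caps B=1 W=0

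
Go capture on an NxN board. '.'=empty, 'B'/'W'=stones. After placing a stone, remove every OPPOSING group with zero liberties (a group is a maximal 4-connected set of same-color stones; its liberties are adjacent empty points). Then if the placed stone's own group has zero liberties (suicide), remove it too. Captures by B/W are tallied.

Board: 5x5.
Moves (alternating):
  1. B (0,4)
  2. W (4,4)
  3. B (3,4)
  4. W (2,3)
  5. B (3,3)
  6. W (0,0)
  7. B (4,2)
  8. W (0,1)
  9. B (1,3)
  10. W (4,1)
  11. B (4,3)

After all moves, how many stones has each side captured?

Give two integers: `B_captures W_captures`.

Move 1: B@(0,4) -> caps B=0 W=0
Move 2: W@(4,4) -> caps B=0 W=0
Move 3: B@(3,4) -> caps B=0 W=0
Move 4: W@(2,3) -> caps B=0 W=0
Move 5: B@(3,3) -> caps B=0 W=0
Move 6: W@(0,0) -> caps B=0 W=0
Move 7: B@(4,2) -> caps B=0 W=0
Move 8: W@(0,1) -> caps B=0 W=0
Move 9: B@(1,3) -> caps B=0 W=0
Move 10: W@(4,1) -> caps B=0 W=0
Move 11: B@(4,3) -> caps B=1 W=0

Answer: 1 0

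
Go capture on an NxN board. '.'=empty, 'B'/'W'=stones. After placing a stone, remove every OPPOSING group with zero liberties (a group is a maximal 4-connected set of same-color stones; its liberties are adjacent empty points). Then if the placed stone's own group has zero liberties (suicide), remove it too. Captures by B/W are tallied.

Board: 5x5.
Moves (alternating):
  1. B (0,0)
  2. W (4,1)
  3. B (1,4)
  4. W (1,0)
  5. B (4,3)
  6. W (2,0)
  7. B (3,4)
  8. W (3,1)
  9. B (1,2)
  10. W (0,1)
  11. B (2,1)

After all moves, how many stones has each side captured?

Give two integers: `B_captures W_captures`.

Answer: 0 1

Derivation:
Move 1: B@(0,0) -> caps B=0 W=0
Move 2: W@(4,1) -> caps B=0 W=0
Move 3: B@(1,4) -> caps B=0 W=0
Move 4: W@(1,0) -> caps B=0 W=0
Move 5: B@(4,3) -> caps B=0 W=0
Move 6: W@(2,0) -> caps B=0 W=0
Move 7: B@(3,4) -> caps B=0 W=0
Move 8: W@(3,1) -> caps B=0 W=0
Move 9: B@(1,2) -> caps B=0 W=0
Move 10: W@(0,1) -> caps B=0 W=1
Move 11: B@(2,1) -> caps B=0 W=1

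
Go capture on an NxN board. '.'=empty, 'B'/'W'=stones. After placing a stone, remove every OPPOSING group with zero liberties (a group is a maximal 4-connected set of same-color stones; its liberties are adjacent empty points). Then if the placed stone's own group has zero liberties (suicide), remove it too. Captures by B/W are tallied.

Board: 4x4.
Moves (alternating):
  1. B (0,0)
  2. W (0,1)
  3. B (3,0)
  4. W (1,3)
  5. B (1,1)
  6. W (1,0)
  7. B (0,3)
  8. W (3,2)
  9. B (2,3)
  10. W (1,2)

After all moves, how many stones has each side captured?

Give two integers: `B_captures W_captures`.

Move 1: B@(0,0) -> caps B=0 W=0
Move 2: W@(0,1) -> caps B=0 W=0
Move 3: B@(3,0) -> caps B=0 W=0
Move 4: W@(1,3) -> caps B=0 W=0
Move 5: B@(1,1) -> caps B=0 W=0
Move 6: W@(1,0) -> caps B=0 W=1
Move 7: B@(0,3) -> caps B=0 W=1
Move 8: W@(3,2) -> caps B=0 W=1
Move 9: B@(2,3) -> caps B=0 W=1
Move 10: W@(1,2) -> caps B=0 W=1

Answer: 0 1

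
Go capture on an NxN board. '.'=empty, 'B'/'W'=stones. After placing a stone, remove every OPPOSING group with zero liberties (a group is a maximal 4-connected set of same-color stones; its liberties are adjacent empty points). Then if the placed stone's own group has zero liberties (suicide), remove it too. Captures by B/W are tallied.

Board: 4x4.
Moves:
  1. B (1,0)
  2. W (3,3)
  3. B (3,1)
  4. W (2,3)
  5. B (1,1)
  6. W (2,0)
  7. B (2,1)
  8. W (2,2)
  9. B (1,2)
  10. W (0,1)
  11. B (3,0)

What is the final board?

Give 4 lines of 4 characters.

Answer: .W..
BBB.
.BWW
BB.W

Derivation:
Move 1: B@(1,0) -> caps B=0 W=0
Move 2: W@(3,3) -> caps B=0 W=0
Move 3: B@(3,1) -> caps B=0 W=0
Move 4: W@(2,3) -> caps B=0 W=0
Move 5: B@(1,1) -> caps B=0 W=0
Move 6: W@(2,0) -> caps B=0 W=0
Move 7: B@(2,1) -> caps B=0 W=0
Move 8: W@(2,2) -> caps B=0 W=0
Move 9: B@(1,2) -> caps B=0 W=0
Move 10: W@(0,1) -> caps B=0 W=0
Move 11: B@(3,0) -> caps B=1 W=0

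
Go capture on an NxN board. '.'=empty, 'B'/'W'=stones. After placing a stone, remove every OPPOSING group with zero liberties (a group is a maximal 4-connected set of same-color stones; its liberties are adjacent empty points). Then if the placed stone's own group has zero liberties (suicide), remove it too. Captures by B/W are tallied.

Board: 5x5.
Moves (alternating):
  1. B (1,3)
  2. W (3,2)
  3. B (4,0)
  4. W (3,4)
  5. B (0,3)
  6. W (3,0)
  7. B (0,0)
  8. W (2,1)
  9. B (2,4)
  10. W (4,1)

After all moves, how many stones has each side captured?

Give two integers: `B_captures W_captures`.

Answer: 0 1

Derivation:
Move 1: B@(1,3) -> caps B=0 W=0
Move 2: W@(3,2) -> caps B=0 W=0
Move 3: B@(4,0) -> caps B=0 W=0
Move 4: W@(3,4) -> caps B=0 W=0
Move 5: B@(0,3) -> caps B=0 W=0
Move 6: W@(3,0) -> caps B=0 W=0
Move 7: B@(0,0) -> caps B=0 W=0
Move 8: W@(2,1) -> caps B=0 W=0
Move 9: B@(2,4) -> caps B=0 W=0
Move 10: W@(4,1) -> caps B=0 W=1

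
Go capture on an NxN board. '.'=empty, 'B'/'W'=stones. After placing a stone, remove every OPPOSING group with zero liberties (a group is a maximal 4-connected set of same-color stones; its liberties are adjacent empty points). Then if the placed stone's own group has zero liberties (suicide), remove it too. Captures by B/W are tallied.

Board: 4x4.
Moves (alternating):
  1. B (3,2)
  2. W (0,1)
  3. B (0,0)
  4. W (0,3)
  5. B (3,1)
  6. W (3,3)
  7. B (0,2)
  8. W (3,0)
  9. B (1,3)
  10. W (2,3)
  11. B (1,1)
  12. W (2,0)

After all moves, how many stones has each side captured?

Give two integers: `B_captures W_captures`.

Move 1: B@(3,2) -> caps B=0 W=0
Move 2: W@(0,1) -> caps B=0 W=0
Move 3: B@(0,0) -> caps B=0 W=0
Move 4: W@(0,3) -> caps B=0 W=0
Move 5: B@(3,1) -> caps B=0 W=0
Move 6: W@(3,3) -> caps B=0 W=0
Move 7: B@(0,2) -> caps B=0 W=0
Move 8: W@(3,0) -> caps B=0 W=0
Move 9: B@(1,3) -> caps B=1 W=0
Move 10: W@(2,3) -> caps B=1 W=0
Move 11: B@(1,1) -> caps B=2 W=0
Move 12: W@(2,0) -> caps B=2 W=0

Answer: 2 0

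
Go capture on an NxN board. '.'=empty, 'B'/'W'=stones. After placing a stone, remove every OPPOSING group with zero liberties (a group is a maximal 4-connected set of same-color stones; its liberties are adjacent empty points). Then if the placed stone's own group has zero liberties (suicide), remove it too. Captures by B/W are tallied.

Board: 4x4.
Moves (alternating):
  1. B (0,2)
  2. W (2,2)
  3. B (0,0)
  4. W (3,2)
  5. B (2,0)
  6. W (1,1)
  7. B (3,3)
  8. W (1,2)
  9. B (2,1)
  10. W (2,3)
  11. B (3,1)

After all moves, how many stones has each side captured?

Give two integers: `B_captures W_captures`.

Move 1: B@(0,2) -> caps B=0 W=0
Move 2: W@(2,2) -> caps B=0 W=0
Move 3: B@(0,0) -> caps B=0 W=0
Move 4: W@(3,2) -> caps B=0 W=0
Move 5: B@(2,0) -> caps B=0 W=0
Move 6: W@(1,1) -> caps B=0 W=0
Move 7: B@(3,3) -> caps B=0 W=0
Move 8: W@(1,2) -> caps B=0 W=0
Move 9: B@(2,1) -> caps B=0 W=0
Move 10: W@(2,3) -> caps B=0 W=1
Move 11: B@(3,1) -> caps B=0 W=1

Answer: 0 1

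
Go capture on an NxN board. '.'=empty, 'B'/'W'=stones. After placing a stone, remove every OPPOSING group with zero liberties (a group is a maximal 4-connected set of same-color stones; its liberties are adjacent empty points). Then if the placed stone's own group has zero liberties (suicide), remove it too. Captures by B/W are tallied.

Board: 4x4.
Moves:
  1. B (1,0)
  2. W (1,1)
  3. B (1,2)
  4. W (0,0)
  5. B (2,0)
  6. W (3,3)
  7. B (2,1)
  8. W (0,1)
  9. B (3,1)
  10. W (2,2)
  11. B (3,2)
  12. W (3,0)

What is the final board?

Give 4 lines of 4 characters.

Answer: WW..
.WB.
..W.
W..W

Derivation:
Move 1: B@(1,0) -> caps B=0 W=0
Move 2: W@(1,1) -> caps B=0 W=0
Move 3: B@(1,2) -> caps B=0 W=0
Move 4: W@(0,0) -> caps B=0 W=0
Move 5: B@(2,0) -> caps B=0 W=0
Move 6: W@(3,3) -> caps B=0 W=0
Move 7: B@(2,1) -> caps B=0 W=0
Move 8: W@(0,1) -> caps B=0 W=0
Move 9: B@(3,1) -> caps B=0 W=0
Move 10: W@(2,2) -> caps B=0 W=0
Move 11: B@(3,2) -> caps B=0 W=0
Move 12: W@(3,0) -> caps B=0 W=5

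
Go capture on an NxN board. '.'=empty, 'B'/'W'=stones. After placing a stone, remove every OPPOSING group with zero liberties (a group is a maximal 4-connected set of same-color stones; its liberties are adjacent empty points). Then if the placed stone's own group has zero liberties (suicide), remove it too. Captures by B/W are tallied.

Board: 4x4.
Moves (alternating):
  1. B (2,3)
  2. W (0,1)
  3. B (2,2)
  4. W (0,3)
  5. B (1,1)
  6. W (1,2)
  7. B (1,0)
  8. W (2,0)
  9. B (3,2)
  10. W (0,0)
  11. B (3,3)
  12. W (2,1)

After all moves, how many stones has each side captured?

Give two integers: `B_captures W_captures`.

Answer: 0 2

Derivation:
Move 1: B@(2,3) -> caps B=0 W=0
Move 2: W@(0,1) -> caps B=0 W=0
Move 3: B@(2,2) -> caps B=0 W=0
Move 4: W@(0,3) -> caps B=0 W=0
Move 5: B@(1,1) -> caps B=0 W=0
Move 6: W@(1,2) -> caps B=0 W=0
Move 7: B@(1,0) -> caps B=0 W=0
Move 8: W@(2,0) -> caps B=0 W=0
Move 9: B@(3,2) -> caps B=0 W=0
Move 10: W@(0,0) -> caps B=0 W=0
Move 11: B@(3,3) -> caps B=0 W=0
Move 12: W@(2,1) -> caps B=0 W=2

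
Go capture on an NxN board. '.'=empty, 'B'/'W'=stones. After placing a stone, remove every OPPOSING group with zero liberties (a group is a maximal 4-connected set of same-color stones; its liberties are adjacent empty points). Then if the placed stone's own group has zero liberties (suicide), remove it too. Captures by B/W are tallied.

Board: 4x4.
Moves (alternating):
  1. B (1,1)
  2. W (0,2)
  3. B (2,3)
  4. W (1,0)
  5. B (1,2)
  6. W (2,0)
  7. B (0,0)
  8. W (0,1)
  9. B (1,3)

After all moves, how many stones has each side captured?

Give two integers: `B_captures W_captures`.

Move 1: B@(1,1) -> caps B=0 W=0
Move 2: W@(0,2) -> caps B=0 W=0
Move 3: B@(2,3) -> caps B=0 W=0
Move 4: W@(1,0) -> caps B=0 W=0
Move 5: B@(1,2) -> caps B=0 W=0
Move 6: W@(2,0) -> caps B=0 W=0
Move 7: B@(0,0) -> caps B=0 W=0
Move 8: W@(0,1) -> caps B=0 W=1
Move 9: B@(1,3) -> caps B=0 W=1

Answer: 0 1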